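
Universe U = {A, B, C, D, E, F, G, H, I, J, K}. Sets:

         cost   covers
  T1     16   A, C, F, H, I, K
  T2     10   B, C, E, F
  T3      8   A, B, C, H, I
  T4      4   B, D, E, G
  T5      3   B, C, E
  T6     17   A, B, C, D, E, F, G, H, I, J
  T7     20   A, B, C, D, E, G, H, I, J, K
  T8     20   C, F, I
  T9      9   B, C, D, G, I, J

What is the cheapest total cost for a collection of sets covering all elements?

T1, T5, T9 cover every element at cost 16 + 3 + 9 = 28.
Any cover uses at least 2 sets; among all covering selections none totals below 28.
Greedy by coverage-per-cost would pick T4, T3, T1, T9 for 37 — worse than the optimum 28.

28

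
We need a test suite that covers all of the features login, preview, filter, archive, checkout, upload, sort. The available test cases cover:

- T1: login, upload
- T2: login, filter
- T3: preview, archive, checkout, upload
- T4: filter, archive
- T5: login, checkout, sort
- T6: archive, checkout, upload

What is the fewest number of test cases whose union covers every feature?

3

T2, T3, T5 together cover {login, preview, filter, archive, checkout, upload, sort} — every feature.
No 2 of the 6 test cases cover everything (all 15 pairs fall short), so 3 is minimum.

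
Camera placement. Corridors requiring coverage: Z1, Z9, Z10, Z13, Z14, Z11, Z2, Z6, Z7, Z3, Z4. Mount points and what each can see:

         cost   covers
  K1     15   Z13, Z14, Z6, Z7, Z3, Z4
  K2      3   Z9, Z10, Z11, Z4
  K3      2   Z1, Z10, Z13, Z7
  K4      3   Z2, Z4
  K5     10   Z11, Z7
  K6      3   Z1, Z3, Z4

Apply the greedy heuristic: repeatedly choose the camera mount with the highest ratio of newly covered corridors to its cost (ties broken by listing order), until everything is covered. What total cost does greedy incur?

Pick 1: K3 adds 4 new (Z1, Z10, Z13, Z7) at cost 2 (ratio 4/2).
Pick 2: K2 adds 3 new (Z9, Z11, Z4) at cost 3 (ratio 3/3).
Pick 3: K4 adds 1 new (Z2) at cost 3 (ratio 1/3).
Pick 4: K6 adds 1 new (Z3) at cost 3 (ratio 1/3).
Pick 5: K1 adds 2 new (Z14, Z6) at cost 15 (ratio 2/15).
Greedy total cost: 2 + 3 + 3 + 3 + 15 = 26. (The true optimum is 23, so greedy overshoots here.)

26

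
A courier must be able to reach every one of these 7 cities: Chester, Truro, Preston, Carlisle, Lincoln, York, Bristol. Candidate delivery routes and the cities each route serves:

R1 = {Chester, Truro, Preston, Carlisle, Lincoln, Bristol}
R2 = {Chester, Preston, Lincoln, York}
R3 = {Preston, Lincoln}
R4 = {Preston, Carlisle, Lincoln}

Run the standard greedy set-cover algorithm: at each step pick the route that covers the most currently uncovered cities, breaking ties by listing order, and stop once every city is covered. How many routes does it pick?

2

Pick 1: R1 covers 6 new cities (Chester, Truro, Preston, Carlisle, Lincoln, Bristol).
Pick 2: R2 covers 1 new cities (York).
Greedy uses 2 routes.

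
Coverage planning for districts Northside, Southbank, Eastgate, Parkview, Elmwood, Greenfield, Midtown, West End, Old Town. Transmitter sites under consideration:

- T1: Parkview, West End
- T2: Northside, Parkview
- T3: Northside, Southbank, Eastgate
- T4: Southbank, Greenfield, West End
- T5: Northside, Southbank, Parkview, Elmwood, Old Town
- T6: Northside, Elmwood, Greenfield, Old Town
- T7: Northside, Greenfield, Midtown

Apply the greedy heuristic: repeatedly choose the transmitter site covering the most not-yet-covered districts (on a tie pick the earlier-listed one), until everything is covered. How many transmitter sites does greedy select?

Pick 1: T5 covers 5 new districts (Northside, Southbank, Parkview, Elmwood, Old Town).
Pick 2: T4 covers 2 new districts (Greenfield, West End).
Pick 3: T3 covers 1 new districts (Eastgate).
Pick 4: T7 covers 1 new districts (Midtown).
Greedy uses 4 transmitter sites.

4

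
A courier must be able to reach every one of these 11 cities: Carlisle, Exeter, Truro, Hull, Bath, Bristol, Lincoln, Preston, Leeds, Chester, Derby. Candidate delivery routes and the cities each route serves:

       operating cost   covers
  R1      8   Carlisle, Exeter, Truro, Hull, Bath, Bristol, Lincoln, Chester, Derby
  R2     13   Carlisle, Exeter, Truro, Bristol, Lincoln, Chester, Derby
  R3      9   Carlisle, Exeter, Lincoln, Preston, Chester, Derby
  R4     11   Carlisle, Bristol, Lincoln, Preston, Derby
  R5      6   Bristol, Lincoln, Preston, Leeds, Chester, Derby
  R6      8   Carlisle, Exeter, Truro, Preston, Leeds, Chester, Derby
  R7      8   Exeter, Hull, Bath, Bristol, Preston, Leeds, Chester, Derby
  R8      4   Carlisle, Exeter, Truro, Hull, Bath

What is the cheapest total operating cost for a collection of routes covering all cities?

R5, R8 cover every city at operating cost 6 + 4 = 10.
Any cover uses at least 2 routes; among all covering selections none totals below 10.

10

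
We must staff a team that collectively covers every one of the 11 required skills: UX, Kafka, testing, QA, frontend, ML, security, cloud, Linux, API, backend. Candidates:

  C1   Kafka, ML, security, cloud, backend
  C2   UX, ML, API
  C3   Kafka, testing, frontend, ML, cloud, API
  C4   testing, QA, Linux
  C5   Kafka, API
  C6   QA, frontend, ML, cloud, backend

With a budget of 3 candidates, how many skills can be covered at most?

Choosing C1, C2, C4 covers {UX, Kafka, testing, QA, ML, security, cloud, Linux, API, backend} — 10 skills.
No choice of 3 candidates does better; here frontend is left uncovered.

10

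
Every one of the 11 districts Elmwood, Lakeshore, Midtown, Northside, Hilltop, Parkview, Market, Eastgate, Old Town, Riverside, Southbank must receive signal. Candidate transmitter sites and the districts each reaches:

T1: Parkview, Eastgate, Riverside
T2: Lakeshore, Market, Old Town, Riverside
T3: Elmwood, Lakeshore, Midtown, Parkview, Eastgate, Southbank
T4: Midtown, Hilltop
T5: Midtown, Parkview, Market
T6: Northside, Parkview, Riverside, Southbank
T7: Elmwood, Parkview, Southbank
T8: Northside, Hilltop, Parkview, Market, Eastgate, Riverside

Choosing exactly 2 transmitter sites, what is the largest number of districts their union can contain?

Choosing T3, T8 covers {Elmwood, Lakeshore, Midtown, Northside, Hilltop, Parkview, Market, Eastgate, Riverside, Southbank} — 10 districts.
No choice of 2 transmitter sites does better; here Old Town is left uncovered.

10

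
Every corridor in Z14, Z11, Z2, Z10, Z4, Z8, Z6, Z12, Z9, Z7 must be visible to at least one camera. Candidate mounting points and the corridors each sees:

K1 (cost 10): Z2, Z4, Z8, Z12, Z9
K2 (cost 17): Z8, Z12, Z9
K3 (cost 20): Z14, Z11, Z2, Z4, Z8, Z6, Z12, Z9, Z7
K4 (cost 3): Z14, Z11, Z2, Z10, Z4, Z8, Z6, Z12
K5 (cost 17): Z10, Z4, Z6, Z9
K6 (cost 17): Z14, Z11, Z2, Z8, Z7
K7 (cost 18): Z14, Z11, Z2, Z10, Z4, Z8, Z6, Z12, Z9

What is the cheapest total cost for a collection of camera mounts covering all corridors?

K3, K4 cover every corridor at cost 20 + 3 = 23.
Any cover uses at least 2 camera mounts; among all covering selections none totals below 23.

23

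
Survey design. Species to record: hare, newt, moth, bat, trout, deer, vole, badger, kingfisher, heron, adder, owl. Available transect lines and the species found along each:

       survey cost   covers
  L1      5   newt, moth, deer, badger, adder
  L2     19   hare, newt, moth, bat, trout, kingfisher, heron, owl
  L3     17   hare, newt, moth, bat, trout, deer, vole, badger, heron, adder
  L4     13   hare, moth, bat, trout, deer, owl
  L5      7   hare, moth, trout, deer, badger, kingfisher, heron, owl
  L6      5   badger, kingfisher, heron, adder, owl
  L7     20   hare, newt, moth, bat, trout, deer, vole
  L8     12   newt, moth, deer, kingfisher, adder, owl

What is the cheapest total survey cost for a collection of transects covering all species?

L3, L6 cover every species at survey cost 17 + 5 = 22.
Any cover uses at least 2 transects; among all covering selections none totals below 22.
Greedy by coverage-per-survey cost would pick L5, L1, L3 for 29 — worse than the optimum 22.

22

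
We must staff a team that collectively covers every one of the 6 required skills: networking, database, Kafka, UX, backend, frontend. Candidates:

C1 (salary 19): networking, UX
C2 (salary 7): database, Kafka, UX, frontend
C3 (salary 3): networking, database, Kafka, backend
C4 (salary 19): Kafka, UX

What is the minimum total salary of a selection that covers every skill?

C2, C3 cover every skill at salary 7 + 3 = 10.
Any cover uses at least 2 candidates; among all covering selections none totals below 10.

10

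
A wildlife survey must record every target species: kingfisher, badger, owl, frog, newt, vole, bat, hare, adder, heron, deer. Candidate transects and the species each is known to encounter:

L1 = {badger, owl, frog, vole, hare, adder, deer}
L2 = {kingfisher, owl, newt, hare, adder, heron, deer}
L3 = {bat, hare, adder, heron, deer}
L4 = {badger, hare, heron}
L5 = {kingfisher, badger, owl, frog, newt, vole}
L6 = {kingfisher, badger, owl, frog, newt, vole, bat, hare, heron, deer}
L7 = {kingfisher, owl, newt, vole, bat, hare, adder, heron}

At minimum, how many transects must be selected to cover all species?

L1, L6 together cover {kingfisher, badger, owl, frog, newt, vole, bat, hare, adder, heron, deer} — every species.
No single transect contains all 11 species, so 2 is optimal.

2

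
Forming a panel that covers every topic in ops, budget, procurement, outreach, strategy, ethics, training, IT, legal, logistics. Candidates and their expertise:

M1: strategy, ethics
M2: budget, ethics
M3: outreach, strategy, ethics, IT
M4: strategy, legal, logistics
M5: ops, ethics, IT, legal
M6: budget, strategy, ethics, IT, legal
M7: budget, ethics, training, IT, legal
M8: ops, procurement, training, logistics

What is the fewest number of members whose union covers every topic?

3

M3, M6, M8 together cover {ops, budget, procurement, outreach, strategy, ethics, training, IT, legal, logistics} — every topic.
No 2 of the 8 members cover everything (all 28 pairs fall short), so 3 is minimum.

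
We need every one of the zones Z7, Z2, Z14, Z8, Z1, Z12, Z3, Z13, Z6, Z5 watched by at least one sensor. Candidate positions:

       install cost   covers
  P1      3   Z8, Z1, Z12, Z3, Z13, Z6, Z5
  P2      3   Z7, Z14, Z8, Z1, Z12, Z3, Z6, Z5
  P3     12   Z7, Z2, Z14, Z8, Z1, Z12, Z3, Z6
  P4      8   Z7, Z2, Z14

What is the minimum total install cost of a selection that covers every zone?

11

P1, P4 cover every zone at install cost 3 + 8 = 11.
Any cover uses at least 2 sensor positions; among all covering selections none totals below 11.
Greedy by coverage-per-install cost would pick P2, P1, P4 for 14 — worse than the optimum 11.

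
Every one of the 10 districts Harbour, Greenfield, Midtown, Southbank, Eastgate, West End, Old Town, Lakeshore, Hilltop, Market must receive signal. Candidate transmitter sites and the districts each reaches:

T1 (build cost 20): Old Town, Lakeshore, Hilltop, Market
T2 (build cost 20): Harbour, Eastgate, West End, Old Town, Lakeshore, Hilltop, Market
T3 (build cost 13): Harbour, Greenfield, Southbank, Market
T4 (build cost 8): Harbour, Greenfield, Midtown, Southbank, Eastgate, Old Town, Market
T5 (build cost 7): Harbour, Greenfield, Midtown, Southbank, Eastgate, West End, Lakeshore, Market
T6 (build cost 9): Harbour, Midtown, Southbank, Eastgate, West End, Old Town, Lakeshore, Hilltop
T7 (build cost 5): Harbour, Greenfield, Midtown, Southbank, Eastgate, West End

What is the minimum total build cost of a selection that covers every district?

16

T5, T6 cover every district at build cost 7 + 9 = 16.
Any cover uses at least 2 transmitter sites; among all covering selections none totals below 16.
Greedy by coverage-per-build cost would pick T7, T6, T5 for 21 — worse than the optimum 16.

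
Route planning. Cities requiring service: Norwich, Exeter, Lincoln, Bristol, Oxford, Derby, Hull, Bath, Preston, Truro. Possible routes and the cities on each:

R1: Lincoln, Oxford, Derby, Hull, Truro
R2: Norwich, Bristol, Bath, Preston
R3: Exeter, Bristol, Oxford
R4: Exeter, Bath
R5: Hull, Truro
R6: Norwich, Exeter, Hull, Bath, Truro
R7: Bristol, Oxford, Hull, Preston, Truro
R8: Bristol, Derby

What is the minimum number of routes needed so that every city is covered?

3

R1, R2, R3 together cover {Norwich, Exeter, Lincoln, Bristol, Oxford, Derby, Hull, Bath, Preston, Truro} — every city.
No 2 of the 8 routes cover everything (all 28 pairs fall short), so 3 is minimum.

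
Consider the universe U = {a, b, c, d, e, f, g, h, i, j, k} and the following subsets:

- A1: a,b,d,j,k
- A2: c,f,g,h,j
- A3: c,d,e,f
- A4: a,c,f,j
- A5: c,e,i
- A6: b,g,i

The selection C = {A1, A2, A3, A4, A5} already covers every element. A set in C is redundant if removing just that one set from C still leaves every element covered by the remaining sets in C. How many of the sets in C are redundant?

Drop A1: b, k uncovered — not redundant.
Drop A2: g, h uncovered — not redundant.
Drop A3: the rest still cover every element — redundant.
Drop A4: the rest still cover every element — redundant.
Drop A5: i uncovered — not redundant.
2 redundant: A3, A4.

2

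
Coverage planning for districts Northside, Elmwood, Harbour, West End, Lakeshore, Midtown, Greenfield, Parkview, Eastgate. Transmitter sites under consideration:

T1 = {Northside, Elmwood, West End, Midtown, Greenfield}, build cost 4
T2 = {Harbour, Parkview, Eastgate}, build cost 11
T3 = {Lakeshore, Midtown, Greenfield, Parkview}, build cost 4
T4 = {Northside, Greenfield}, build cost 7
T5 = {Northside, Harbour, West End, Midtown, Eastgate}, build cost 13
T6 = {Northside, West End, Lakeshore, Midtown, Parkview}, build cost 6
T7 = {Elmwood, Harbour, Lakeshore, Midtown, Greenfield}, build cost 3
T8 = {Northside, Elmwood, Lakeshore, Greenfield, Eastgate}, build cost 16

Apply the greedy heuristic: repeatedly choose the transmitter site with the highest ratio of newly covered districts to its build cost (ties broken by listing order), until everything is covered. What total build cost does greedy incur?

22

Pick 1: T7 adds 5 new (Elmwood, Harbour, Lakeshore, Midtown, Greenfield) at build cost 3 (ratio 5/3).
Pick 2: T1 adds 2 new (Northside, West End) at build cost 4 (ratio 2/4).
Pick 3: T3 adds 1 new (Parkview) at build cost 4 (ratio 1/4).
Pick 4: T2 adds 1 new (Eastgate) at build cost 11 (ratio 1/11).
Greedy total build cost: 3 + 4 + 4 + 11 = 22. (The true optimum is 18, so greedy overshoots here.)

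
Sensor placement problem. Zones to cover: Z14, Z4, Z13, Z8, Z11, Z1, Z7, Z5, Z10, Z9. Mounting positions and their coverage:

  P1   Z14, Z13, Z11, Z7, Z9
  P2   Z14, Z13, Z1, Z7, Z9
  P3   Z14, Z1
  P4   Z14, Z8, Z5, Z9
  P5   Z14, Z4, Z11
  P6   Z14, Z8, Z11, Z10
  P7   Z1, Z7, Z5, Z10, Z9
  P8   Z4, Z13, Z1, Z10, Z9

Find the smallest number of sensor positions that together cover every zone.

3

P1, P4, P8 together cover {Z14, Z4, Z13, Z8, Z11, Z1, Z7, Z5, Z10, Z9} — every zone.
No 2 of the 8 sensor positions cover everything (all 28 pairs fall short), so 3 is minimum.
Greedy (largest uncovered first) would take P1, P7, P4, P5 — 4 sensor positions — but 3 suffice.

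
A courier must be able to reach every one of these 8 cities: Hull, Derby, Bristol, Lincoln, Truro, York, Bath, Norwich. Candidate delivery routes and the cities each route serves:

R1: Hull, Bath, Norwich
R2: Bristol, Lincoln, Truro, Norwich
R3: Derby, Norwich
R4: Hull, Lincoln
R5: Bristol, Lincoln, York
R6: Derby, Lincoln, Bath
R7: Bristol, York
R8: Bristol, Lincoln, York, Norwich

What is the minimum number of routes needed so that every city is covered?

4

R1, R2, R3, R5 together cover {Hull, Derby, Bristol, Lincoln, Truro, York, Bath, Norwich} — every city.
No 3 of the 8 routes cover everything (all 56 triples fall short), so 4 is minimum.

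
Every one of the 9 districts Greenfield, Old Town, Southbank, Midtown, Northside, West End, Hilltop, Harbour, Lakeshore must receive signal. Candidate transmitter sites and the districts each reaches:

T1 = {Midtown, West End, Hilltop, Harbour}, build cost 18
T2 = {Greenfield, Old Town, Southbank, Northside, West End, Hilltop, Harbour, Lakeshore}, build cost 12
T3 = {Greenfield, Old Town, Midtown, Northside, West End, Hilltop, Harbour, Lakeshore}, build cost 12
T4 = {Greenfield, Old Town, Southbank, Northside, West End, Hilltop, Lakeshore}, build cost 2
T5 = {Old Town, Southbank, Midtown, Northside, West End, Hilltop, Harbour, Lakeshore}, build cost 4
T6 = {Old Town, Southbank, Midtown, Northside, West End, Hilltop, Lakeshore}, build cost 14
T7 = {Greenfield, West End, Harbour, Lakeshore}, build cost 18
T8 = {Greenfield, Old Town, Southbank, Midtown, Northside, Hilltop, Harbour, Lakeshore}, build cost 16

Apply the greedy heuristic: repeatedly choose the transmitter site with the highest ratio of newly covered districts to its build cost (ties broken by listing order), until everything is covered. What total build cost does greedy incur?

6

Pick 1: T4 adds 7 new (Greenfield, Old Town, Southbank, Northside, West End, Hilltop, Lakeshore) at build cost 2 (ratio 7/2).
Pick 2: T5 adds 2 new (Midtown, Harbour) at build cost 4 (ratio 2/4).
Greedy total build cost: 2 + 4 = 6.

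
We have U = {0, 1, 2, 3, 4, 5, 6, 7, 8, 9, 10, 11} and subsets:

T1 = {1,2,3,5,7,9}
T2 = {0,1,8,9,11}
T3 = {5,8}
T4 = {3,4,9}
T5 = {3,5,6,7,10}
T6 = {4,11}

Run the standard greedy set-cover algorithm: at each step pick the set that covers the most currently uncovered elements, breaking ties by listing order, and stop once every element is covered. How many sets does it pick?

Pick 1: T1 covers 6 new elements (1, 2, 3, 5, 7, 9).
Pick 2: T2 covers 3 new elements (0, 8, 11).
Pick 3: T5 covers 2 new elements (6, 10).
Pick 4: T4 covers 1 new elements (4).
Greedy uses 4 sets.

4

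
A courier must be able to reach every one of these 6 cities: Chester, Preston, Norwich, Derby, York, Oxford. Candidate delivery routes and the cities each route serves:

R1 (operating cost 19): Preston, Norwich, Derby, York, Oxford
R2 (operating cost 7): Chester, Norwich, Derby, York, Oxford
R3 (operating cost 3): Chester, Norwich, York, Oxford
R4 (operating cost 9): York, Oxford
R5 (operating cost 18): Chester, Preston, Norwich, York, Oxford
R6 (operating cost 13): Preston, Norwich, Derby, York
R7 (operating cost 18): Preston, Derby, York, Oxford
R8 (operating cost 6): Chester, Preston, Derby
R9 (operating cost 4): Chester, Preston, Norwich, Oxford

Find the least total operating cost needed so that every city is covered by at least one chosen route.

R3, R8 cover every city at operating cost 3 + 6 = 9.
Any cover uses at least 2 routes; among all covering selections none totals below 9.

9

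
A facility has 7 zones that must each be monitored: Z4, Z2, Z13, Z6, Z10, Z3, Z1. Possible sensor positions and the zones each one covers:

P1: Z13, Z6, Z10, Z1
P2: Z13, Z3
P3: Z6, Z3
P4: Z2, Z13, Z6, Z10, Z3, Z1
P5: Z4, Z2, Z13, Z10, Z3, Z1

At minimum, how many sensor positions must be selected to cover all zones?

P1, P5 together cover {Z4, Z2, Z13, Z6, Z10, Z3, Z1} — every zone.
No single sensor position contains all 7 zones, so 2 is optimal.

2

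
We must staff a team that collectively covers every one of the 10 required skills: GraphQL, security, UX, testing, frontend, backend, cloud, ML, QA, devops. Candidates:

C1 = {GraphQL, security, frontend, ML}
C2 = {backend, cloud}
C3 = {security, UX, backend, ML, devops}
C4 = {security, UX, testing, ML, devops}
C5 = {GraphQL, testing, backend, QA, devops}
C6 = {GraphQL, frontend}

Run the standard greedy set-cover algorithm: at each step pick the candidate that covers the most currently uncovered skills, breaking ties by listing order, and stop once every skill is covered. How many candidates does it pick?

4

Pick 1: C3 covers 5 new skills (security, UX, backend, ML, devops).
Pick 2: C5 covers 3 new skills (GraphQL, testing, QA).
Pick 3: C1 covers 1 new skills (frontend).
Pick 4: C2 covers 1 new skills (cloud).
Greedy uses 4 candidates.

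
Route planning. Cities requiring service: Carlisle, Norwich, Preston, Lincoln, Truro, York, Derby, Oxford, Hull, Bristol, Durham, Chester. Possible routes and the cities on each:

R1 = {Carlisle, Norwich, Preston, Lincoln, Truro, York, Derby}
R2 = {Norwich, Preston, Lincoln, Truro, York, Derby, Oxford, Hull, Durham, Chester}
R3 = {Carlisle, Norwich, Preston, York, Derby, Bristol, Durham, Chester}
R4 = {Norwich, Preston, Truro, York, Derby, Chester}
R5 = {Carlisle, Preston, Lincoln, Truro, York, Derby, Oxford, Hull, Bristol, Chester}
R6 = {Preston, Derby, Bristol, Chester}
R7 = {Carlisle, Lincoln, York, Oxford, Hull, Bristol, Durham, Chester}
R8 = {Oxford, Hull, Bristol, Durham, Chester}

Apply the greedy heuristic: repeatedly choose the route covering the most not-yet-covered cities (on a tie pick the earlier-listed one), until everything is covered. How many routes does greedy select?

Pick 1: R2 covers 10 new cities (Norwich, Preston, Lincoln, Truro, York, Derby, Oxford, Hull, Durham, Chester).
Pick 2: R3 covers 2 new cities (Carlisle, Bristol).
Greedy uses 2 routes.

2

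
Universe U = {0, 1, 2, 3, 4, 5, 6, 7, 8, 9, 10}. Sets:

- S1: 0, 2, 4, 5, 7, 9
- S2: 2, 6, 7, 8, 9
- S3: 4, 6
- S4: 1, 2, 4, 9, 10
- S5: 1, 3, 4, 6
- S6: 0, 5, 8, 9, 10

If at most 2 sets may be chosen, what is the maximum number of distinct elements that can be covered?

9

Choosing S1, S5 covers {0, 1, 2, 3, 4, 5, 6, 7, 9} — 9 elements.
No choice of 2 sets does better; here 8, 10 are left uncovered.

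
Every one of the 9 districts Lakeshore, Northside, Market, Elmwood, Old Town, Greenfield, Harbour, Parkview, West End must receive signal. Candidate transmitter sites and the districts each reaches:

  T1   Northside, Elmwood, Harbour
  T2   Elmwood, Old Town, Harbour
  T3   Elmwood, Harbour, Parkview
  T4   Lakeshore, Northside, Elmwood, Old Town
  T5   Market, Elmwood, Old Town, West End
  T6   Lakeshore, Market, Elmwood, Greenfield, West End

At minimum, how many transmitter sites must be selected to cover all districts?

T3, T4, T6 together cover {Lakeshore, Northside, Market, Elmwood, Old Town, Greenfield, Harbour, Parkview, West End} — every district.
No 2 of the 6 transmitter sites cover everything (all 15 pairs fall short), so 3 is minimum.
Greedy (largest uncovered first) would take T6, T1, T2, T3 — 4 transmitter sites — but 3 suffice.

3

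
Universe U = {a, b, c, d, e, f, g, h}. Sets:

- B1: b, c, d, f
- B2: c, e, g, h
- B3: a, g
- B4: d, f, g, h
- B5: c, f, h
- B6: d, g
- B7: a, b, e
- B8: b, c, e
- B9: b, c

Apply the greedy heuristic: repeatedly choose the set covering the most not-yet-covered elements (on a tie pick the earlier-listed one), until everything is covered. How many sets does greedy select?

Pick 1: B1 covers 4 new elements (b, c, d, f).
Pick 2: B2 covers 3 new elements (e, g, h).
Pick 3: B3 covers 1 new elements (a).
Greedy uses 3 sets.

3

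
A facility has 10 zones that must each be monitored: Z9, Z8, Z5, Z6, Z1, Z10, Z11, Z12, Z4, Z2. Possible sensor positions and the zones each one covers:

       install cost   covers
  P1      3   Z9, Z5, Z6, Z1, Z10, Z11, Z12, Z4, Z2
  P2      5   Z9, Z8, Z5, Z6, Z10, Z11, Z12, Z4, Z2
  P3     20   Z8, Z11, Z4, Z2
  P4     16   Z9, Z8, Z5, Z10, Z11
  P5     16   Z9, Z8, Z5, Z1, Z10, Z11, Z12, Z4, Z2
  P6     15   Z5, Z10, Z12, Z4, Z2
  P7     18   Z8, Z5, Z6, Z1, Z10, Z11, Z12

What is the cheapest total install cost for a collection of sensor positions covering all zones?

8

P1, P2 cover every zone at install cost 3 + 5 = 8.
Any cover uses at least 2 sensor positions; among all covering selections none totals below 8.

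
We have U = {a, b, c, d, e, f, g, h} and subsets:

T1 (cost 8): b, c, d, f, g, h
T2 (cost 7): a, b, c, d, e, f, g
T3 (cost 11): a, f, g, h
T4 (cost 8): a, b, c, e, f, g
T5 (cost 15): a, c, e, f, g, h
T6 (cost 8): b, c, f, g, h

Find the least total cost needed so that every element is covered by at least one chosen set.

T1, T2 cover every element at cost 8 + 7 = 15.
Any cover uses at least 2 sets; among all covering selections none totals below 15.

15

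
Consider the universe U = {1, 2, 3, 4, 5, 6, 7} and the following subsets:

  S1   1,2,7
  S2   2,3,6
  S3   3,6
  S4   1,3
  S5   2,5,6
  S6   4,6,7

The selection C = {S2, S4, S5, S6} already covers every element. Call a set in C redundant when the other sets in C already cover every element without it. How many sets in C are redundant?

1

Drop S2: the rest still cover every element — redundant.
Drop S4: 1 uncovered — not redundant.
Drop S5: 5 uncovered — not redundant.
Drop S6: 4, 7 uncovered — not redundant.
1 redundant: S2.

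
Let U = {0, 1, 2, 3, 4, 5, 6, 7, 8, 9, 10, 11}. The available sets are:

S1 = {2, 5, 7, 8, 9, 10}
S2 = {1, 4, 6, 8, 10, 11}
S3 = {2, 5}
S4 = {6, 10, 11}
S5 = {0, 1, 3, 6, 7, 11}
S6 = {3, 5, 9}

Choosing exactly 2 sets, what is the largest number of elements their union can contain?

11

Choosing S1, S5 covers {0, 1, 2, 3, 5, 6, 7, 8, 9, 10, 11} — 11 elements.
No choice of 2 sets does better; here 4 is left uncovered.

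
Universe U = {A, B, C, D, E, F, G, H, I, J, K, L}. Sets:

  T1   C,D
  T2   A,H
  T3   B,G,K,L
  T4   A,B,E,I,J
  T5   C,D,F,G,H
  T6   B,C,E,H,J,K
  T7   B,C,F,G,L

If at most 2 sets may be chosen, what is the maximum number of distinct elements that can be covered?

10

Choosing T4, T5 covers {A, B, C, D, E, F, G, H, I, J} — 10 elements.
No choice of 2 sets does better; here K, L are left uncovered.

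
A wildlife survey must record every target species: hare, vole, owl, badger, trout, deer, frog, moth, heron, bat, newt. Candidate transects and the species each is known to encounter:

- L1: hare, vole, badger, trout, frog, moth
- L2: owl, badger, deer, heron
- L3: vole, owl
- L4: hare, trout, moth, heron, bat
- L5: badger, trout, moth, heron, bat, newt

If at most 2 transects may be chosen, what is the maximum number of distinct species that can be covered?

Choosing L1, L2 covers {hare, vole, owl, badger, trout, deer, frog, moth, heron} — 9 species.
No choice of 2 transects does better; here bat, newt are left uncovered.

9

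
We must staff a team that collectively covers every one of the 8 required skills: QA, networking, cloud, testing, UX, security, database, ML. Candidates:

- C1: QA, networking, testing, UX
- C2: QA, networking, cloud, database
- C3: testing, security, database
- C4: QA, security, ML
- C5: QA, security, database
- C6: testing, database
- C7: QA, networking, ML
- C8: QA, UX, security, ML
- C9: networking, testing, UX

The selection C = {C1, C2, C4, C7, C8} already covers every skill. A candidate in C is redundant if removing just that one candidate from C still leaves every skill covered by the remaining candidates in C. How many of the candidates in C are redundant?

3

Drop C1: testing uncovered — not redundant.
Drop C2: cloud, database uncovered — not redundant.
Drop C4: the rest still cover every skill — redundant.
Drop C7: the rest still cover every skill — redundant.
Drop C8: the rest still cover every skill — redundant.
3 redundant: C4, C7, C8.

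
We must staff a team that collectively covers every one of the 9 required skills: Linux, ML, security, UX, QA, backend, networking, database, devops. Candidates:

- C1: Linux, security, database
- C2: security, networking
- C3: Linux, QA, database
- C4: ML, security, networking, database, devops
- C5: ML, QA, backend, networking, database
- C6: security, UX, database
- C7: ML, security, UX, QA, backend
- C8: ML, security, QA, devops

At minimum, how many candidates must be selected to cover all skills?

C1, C4, C7 together cover {Linux, ML, security, UX, QA, backend, networking, database, devops} — every skill.
No 2 of the 8 candidates cover everything (all 28 pairs fall short), so 3 is minimum.

3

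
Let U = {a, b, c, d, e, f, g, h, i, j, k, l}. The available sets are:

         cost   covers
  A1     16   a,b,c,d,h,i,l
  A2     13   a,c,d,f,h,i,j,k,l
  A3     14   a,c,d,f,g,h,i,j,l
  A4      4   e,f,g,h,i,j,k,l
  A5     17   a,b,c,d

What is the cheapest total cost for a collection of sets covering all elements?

A1, A4 cover every element at cost 16 + 4 = 20.
Any cover uses at least 2 sets; among all covering selections none totals below 20.

20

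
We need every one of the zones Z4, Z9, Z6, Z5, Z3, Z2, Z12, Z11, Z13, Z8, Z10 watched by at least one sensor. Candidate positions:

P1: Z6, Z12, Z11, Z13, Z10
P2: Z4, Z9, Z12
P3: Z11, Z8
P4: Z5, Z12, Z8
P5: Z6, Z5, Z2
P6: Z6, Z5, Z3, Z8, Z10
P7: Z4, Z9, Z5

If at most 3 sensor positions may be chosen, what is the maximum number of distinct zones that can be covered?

Choosing P1, P2, P6 covers {Z4, Z9, Z6, Z5, Z3, Z12, Z11, Z13, Z8, Z10} — 10 zones.
No choice of 3 sensor positions does better; here Z2 is left uncovered.

10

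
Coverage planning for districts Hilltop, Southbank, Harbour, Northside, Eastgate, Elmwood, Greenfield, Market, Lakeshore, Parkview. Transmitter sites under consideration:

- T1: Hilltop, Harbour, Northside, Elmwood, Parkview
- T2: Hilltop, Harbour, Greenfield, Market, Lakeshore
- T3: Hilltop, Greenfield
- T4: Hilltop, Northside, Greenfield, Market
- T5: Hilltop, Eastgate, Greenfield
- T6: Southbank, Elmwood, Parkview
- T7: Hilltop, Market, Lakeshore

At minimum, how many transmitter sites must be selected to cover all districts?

4

T1, T2, T5, T6 together cover {Hilltop, Southbank, Harbour, Northside, Eastgate, Elmwood, Greenfield, Market, Lakeshore, Parkview} — every district.
No 3 of the 7 transmitter sites cover everything (all 35 triples fall short), so 4 is minimum.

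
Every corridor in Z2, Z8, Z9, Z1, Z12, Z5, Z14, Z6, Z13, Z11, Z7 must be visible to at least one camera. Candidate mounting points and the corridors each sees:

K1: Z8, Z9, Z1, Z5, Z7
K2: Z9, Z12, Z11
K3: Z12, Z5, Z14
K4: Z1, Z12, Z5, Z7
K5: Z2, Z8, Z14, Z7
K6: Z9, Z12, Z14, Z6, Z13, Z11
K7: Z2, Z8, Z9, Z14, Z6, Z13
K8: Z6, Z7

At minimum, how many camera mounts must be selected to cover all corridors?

K1, K2, K7 together cover {Z2, Z8, Z9, Z1, Z12, Z5, Z14, Z6, Z13, Z11, Z7} — every corridor.
No 2 of the 8 camera mounts cover everything (all 28 pairs fall short), so 3 is minimum.

3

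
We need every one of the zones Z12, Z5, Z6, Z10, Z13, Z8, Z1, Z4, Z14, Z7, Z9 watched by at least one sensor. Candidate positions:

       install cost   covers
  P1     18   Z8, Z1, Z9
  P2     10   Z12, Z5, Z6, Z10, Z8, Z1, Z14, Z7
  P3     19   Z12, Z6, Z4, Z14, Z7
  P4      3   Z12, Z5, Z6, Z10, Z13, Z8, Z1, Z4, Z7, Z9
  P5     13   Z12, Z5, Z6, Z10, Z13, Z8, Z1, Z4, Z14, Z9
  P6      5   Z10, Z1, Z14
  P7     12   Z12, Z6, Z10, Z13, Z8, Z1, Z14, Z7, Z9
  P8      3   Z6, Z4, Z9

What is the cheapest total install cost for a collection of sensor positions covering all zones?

P4, P6 cover every zone at install cost 3 + 5 = 8.
Any cover uses at least 2 sensor positions; among all covering selections none totals below 8.

8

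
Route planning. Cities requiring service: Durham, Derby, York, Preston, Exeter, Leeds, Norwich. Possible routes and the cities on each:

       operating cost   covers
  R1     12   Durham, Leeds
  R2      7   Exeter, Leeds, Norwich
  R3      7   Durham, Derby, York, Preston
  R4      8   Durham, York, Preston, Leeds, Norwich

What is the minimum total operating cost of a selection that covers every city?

R2, R3 cover every city at operating cost 7 + 7 = 14.
Any cover uses at least 2 routes; among all covering selections none totals below 14.
Greedy by coverage-per-operating cost would pick R4, R2, R3 for 22 — worse than the optimum 14.

14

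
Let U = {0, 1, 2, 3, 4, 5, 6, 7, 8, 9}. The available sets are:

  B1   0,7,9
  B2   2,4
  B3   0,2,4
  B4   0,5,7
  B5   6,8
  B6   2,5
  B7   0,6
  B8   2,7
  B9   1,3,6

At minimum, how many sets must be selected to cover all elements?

B1, B2, B4, B5, B9 together cover {0, 1, 2, 3, 4, 5, 6, 7, 8, 9} — every element.
No 4 of the 9 sets cover everything (all 126 size-4 selections fall short), so 5 is minimum.

5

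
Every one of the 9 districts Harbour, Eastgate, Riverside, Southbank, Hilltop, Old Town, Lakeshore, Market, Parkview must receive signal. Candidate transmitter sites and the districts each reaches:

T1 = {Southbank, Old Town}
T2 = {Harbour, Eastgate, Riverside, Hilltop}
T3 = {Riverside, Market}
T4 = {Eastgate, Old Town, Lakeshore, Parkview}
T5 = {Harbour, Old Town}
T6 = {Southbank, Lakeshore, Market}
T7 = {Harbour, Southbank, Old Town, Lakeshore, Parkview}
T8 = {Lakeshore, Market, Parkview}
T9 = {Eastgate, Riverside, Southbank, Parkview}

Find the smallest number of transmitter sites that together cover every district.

T1, T2, T8 together cover {Harbour, Eastgate, Riverside, Southbank, Hilltop, Old Town, Lakeshore, Market, Parkview} — every district.
No 2 of the 9 transmitter sites cover everything (all 36 pairs fall short), so 3 is minimum.

3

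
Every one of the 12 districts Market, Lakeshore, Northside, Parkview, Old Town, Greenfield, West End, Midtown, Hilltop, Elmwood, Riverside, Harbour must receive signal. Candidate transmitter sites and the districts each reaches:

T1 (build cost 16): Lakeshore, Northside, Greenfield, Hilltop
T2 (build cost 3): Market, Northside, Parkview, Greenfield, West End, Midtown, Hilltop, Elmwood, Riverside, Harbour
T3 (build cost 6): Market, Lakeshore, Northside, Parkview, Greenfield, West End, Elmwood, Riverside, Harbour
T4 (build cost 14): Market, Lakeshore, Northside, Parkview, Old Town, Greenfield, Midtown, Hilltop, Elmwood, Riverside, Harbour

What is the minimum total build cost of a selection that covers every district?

T2, T4 cover every district at build cost 3 + 14 = 17.
Any cover uses at least 2 transmitter sites; among all covering selections none totals below 17.
Greedy by coverage-per-build cost would pick T2, T3, T4 for 23 — worse than the optimum 17.

17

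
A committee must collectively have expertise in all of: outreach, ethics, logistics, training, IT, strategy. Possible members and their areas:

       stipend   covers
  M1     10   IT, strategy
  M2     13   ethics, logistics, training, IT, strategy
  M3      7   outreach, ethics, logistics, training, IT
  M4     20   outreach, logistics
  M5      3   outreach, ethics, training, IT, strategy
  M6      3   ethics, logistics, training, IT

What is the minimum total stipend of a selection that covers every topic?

6

M5, M6 cover every topic at stipend 3 + 3 = 6.
Any cover uses at least 2 members; among all covering selections none totals below 6.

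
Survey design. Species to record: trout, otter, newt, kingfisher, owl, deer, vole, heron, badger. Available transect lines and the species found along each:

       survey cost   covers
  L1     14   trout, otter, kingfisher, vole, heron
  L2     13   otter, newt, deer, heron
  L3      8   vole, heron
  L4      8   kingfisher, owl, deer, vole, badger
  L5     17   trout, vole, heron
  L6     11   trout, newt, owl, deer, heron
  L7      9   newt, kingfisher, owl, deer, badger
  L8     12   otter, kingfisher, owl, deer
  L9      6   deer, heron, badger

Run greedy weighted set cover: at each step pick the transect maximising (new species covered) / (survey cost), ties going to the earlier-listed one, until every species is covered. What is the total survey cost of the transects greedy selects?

Pick 1: L4 adds 5 new (kingfisher, owl, deer, vole, badger) at survey cost 8 (ratio 5/8).
Pick 2: L6 adds 3 new (trout, newt, heron) at survey cost 11 (ratio 3/11).
Pick 3: L8 adds 1 new (otter) at survey cost 12 (ratio 1/12).
Greedy total survey cost: 8 + 11 + 12 = 31. (The true optimum is 23, so greedy overshoots here.)

31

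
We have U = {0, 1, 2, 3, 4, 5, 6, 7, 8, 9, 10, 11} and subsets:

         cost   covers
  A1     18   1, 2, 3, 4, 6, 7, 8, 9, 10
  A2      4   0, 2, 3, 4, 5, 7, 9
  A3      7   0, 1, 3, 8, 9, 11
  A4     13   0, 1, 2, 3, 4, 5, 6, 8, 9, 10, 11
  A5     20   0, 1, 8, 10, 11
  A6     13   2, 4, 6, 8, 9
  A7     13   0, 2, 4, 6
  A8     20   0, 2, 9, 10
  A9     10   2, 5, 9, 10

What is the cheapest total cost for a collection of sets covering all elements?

A2, A4 cover every element at cost 4 + 13 = 17.
Any cover uses at least 2 sets; among all covering selections none totals below 17.
Greedy by coverage-per-cost would pick A2, A3, A4 for 24 — worse than the optimum 17.

17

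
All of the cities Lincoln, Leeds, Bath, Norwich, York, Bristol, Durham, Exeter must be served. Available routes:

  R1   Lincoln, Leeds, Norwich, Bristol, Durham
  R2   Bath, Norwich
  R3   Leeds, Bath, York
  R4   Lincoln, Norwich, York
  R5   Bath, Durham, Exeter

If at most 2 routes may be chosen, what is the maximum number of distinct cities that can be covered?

Choosing R1, R3 covers {Lincoln, Leeds, Bath, Norwich, York, Bristol, Durham} — 7 cities.
No choice of 2 routes does better; here Exeter is left uncovered.

7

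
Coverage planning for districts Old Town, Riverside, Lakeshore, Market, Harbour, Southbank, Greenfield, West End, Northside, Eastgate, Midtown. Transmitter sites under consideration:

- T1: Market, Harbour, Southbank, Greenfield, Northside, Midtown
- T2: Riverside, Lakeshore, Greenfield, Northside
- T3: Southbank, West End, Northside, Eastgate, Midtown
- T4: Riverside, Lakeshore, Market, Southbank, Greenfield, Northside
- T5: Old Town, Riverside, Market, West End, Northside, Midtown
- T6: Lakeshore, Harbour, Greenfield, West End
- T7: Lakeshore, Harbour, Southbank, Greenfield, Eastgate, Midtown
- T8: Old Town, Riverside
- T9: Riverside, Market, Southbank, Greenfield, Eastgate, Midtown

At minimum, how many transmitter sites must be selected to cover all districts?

2

T5, T7 together cover {Old Town, Riverside, Lakeshore, Market, Harbour, Southbank, Greenfield, West End, Northside, Eastgate, Midtown} — every district.
No single transmitter site contains all 11 districts, so 2 is optimal.
Greedy (largest uncovered first) would take T1, T5, T7 — 3 transmitter sites — but 2 suffice.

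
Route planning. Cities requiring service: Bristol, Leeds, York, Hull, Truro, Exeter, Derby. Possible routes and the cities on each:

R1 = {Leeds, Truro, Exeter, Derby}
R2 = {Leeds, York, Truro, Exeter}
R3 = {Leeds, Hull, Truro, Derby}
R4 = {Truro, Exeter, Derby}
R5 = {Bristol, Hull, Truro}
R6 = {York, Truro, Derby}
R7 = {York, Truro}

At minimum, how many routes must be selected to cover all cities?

3

R1, R2, R5 together cover {Bristol, Leeds, York, Hull, Truro, Exeter, Derby} — every city.
No 2 of the 7 routes cover everything (all 21 pairs fall short), so 3 is minimum.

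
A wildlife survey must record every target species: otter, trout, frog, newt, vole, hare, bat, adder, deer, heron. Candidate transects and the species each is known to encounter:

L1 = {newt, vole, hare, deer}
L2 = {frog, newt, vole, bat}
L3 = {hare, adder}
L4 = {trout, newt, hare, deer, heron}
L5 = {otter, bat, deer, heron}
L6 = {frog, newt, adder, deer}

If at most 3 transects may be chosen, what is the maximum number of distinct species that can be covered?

9

Choosing L1, L5, L6 covers {otter, frog, newt, vole, hare, bat, adder, deer, heron} — 9 species.
No choice of 3 transects does better; here trout is left uncovered.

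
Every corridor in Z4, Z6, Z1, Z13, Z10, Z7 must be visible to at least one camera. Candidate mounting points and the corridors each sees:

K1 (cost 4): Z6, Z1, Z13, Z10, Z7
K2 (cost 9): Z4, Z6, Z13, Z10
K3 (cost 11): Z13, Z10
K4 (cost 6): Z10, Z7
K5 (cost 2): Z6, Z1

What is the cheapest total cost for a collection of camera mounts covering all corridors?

13

K1, K2 cover every corridor at cost 4 + 9 = 13.
Any cover uses at least 2 camera mounts; among all covering selections none totals below 13.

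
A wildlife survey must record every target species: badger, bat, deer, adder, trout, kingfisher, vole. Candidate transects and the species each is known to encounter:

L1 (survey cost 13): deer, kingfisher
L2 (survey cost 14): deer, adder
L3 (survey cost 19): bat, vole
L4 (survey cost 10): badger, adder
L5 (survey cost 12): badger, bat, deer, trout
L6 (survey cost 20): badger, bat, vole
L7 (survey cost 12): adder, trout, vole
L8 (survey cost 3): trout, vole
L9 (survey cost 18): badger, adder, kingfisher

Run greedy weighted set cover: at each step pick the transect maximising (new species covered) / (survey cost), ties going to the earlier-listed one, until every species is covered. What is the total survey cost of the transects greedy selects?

33

Pick 1: L8 adds 2 new (trout, vole) at survey cost 3 (ratio 2/3).
Pick 2: L5 adds 3 new (badger, bat, deer) at survey cost 12 (ratio 3/12).
Pick 3: L9 adds 2 new (adder, kingfisher) at survey cost 18 (ratio 2/18).
Greedy total survey cost: 3 + 12 + 18 = 33.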